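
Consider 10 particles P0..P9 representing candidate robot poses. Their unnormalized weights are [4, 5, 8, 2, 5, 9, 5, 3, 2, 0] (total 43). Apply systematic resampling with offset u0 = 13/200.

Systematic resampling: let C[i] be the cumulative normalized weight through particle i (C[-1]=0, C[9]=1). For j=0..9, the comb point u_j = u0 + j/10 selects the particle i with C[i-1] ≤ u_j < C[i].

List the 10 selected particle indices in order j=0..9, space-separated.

0 1 2 2 4 5 5 5 6 8

C = [4/43, 9/43, 17/43, 19/43, 24/43, 33/43, 38/43, 41/43, 1, 1]
j=0: u_0=13/200 ∈ [0, 4/43) → index 0
j=1: u_1=33/200 ∈ [4/43, 9/43) → index 1
j=2: u_2=53/200 ∈ [9/43, 17/43) → index 2
j=3: u_3=73/200 ∈ [9/43, 17/43) → index 2
j=4: u_4=93/200 ∈ [19/43, 24/43) → index 4
j=5: u_5=113/200 ∈ [24/43, 33/43) → index 5
j=6: u_6=133/200 ∈ [24/43, 33/43) → index 5
j=7: u_7=153/200 ∈ [24/43, 33/43) → index 5
j=8: u_8=173/200 ∈ [33/43, 38/43) → index 6
j=9: u_9=193/200 ∈ [41/43, 1) → index 8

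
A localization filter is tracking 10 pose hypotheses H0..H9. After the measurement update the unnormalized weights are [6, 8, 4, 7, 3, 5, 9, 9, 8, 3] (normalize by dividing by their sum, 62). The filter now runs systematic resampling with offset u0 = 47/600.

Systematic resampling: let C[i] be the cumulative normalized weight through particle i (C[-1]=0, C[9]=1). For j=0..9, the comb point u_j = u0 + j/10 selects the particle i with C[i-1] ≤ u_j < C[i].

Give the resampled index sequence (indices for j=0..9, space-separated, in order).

0 1 2 3 5 6 7 7 8 9

C = [3/31, 7/31, 9/31, 25/62, 14/31, 33/62, 21/31, 51/62, 59/62, 1]
j=0: u_0=47/600 ∈ [0, 3/31) → index 0
j=1: u_1=107/600 ∈ [3/31, 7/31) → index 1
j=2: u_2=167/600 ∈ [7/31, 9/31) → index 2
j=3: u_3=227/600 ∈ [9/31, 25/62) → index 3
j=4: u_4=287/600 ∈ [14/31, 33/62) → index 5
j=5: u_5=347/600 ∈ [33/62, 21/31) → index 6
j=6: u_6=407/600 ∈ [21/31, 51/62) → index 7
j=7: u_7=467/600 ∈ [21/31, 51/62) → index 7
j=8: u_8=527/600 ∈ [51/62, 59/62) → index 8
j=9: u_9=587/600 ∈ [59/62, 1) → index 9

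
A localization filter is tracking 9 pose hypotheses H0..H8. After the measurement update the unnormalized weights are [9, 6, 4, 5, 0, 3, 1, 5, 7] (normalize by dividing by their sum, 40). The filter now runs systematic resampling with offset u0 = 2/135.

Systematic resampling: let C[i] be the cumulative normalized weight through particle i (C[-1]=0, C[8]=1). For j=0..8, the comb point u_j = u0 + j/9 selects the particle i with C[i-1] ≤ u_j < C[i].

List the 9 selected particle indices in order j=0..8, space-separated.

C = [9/40, 3/8, 19/40, 3/5, 3/5, 27/40, 7/10, 33/40, 1]
j=0: u_0=2/135 ∈ [0, 9/40) → index 0
j=1: u_1=17/135 ∈ [0, 9/40) → index 0
j=2: u_2=32/135 ∈ [9/40, 3/8) → index 1
j=3: u_3=47/135 ∈ [9/40, 3/8) → index 1
j=4: u_4=62/135 ∈ [3/8, 19/40) → index 2
j=5: u_5=77/135 ∈ [19/40, 3/5) → index 3
j=6: u_6=92/135 ∈ [27/40, 7/10) → index 6
j=7: u_7=107/135 ∈ [7/10, 33/40) → index 7
j=8: u_8=122/135 ∈ [33/40, 1) → index 8

0 0 1 1 2 3 6 7 8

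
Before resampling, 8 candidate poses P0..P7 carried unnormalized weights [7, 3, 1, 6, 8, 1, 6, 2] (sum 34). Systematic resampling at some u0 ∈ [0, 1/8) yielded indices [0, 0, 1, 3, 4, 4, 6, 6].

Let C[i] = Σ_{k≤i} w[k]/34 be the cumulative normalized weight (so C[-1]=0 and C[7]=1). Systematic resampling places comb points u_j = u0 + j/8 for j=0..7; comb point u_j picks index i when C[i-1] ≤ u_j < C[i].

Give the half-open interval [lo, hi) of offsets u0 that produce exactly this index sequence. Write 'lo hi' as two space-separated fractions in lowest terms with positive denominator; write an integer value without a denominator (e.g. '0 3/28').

1/68 3/68

C = [7/34, 5/17, 11/34, 1/2, 25/34, 13/17, 16/17, 1]
j=0 picked index 0: u0 ∈ [0, 7/34)
j=1 picked index 0: u0 ∈ [-1/8, 11/136)
j=2 picked index 1: u0 ∈ [-3/68, 3/68)
j=3 picked index 3: u0 ∈ [-7/136, 1/8)
j=4 picked index 4: u0 ∈ [0, 4/17)
j=5 picked index 4: u0 ∈ [-1/8, 15/136)
j=6 picked index 6: u0 ∈ [1/68, 13/68)
j=7 picked index 6: u0 ∈ [-15/136, 9/136)
intersection: [1/68, 3/68)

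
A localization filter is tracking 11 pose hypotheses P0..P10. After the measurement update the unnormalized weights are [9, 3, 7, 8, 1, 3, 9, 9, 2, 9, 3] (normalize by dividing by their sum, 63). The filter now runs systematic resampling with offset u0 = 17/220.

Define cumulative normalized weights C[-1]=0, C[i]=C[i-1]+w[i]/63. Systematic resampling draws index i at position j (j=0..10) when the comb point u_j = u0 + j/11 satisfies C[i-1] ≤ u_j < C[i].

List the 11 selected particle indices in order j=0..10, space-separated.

C = [1/7, 4/21, 19/63, 3/7, 4/9, 31/63, 40/63, 7/9, 17/21, 20/21, 1]
j=0: u_0=17/220 ∈ [0, 1/7) → index 0
j=1: u_1=37/220 ∈ [1/7, 4/21) → index 1
j=2: u_2=57/220 ∈ [4/21, 19/63) → index 2
j=3: u_3=7/20 ∈ [19/63, 3/7) → index 3
j=4: u_4=97/220 ∈ [3/7, 4/9) → index 4
j=5: u_5=117/220 ∈ [31/63, 40/63) → index 6
j=6: u_6=137/220 ∈ [31/63, 40/63) → index 6
j=7: u_7=157/220 ∈ [40/63, 7/9) → index 7
j=8: u_8=177/220 ∈ [7/9, 17/21) → index 8
j=9: u_9=197/220 ∈ [17/21, 20/21) → index 9
j=10: u_10=217/220 ∈ [20/21, 1) → index 10

0 1 2 3 4 6 6 7 8 9 10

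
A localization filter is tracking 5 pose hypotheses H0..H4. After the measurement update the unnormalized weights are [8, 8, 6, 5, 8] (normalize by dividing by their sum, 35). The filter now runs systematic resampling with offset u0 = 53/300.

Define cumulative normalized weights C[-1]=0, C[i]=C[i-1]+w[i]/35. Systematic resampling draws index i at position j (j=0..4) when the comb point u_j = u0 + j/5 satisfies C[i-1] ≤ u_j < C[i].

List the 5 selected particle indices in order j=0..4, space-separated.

0 1 2 4 4

C = [8/35, 16/35, 22/35, 27/35, 1]
j=0: u_0=53/300 ∈ [0, 8/35) → index 0
j=1: u_1=113/300 ∈ [8/35, 16/35) → index 1
j=2: u_2=173/300 ∈ [16/35, 22/35) → index 2
j=3: u_3=233/300 ∈ [27/35, 1) → index 4
j=4: u_4=293/300 ∈ [27/35, 1) → index 4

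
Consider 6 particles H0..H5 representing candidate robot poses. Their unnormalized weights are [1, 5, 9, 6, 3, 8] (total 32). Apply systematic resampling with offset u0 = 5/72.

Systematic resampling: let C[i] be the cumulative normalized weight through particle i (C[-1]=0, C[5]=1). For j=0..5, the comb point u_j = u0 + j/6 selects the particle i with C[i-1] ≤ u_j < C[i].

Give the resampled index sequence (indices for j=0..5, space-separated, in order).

1 2 2 3 4 5

C = [1/32, 3/16, 15/32, 21/32, 3/4, 1]
j=0: u_0=5/72 ∈ [1/32, 3/16) → index 1
j=1: u_1=17/72 ∈ [3/16, 15/32) → index 2
j=2: u_2=29/72 ∈ [3/16, 15/32) → index 2
j=3: u_3=41/72 ∈ [15/32, 21/32) → index 3
j=4: u_4=53/72 ∈ [21/32, 3/4) → index 4
j=5: u_5=65/72 ∈ [3/4, 1) → index 5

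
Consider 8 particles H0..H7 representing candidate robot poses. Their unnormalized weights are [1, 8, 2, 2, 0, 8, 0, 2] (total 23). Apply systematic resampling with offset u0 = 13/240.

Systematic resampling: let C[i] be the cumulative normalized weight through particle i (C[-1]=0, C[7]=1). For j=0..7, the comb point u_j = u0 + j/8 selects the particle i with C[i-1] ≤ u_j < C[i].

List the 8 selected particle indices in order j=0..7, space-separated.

C = [1/23, 9/23, 11/23, 13/23, 13/23, 21/23, 21/23, 1]
j=0: u_0=13/240 ∈ [1/23, 9/23) → index 1
j=1: u_1=43/240 ∈ [1/23, 9/23) → index 1
j=2: u_2=73/240 ∈ [1/23, 9/23) → index 1
j=3: u_3=103/240 ∈ [9/23, 11/23) → index 2
j=4: u_4=133/240 ∈ [11/23, 13/23) → index 3
j=5: u_5=163/240 ∈ [13/23, 21/23) → index 5
j=6: u_6=193/240 ∈ [13/23, 21/23) → index 5
j=7: u_7=223/240 ∈ [21/23, 1) → index 7

1 1 1 2 3 5 5 7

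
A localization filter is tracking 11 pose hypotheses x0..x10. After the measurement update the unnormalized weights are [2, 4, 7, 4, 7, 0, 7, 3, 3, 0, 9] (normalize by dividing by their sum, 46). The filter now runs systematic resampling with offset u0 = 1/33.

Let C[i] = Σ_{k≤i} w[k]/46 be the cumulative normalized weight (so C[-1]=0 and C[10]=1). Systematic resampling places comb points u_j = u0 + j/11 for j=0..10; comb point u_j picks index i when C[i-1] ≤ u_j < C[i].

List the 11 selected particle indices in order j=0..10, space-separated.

0 1 2 3 4 4 6 6 8 10 10

C = [1/23, 3/23, 13/46, 17/46, 12/23, 12/23, 31/46, 17/23, 37/46, 37/46, 1]
j=0: u_0=1/33 ∈ [0, 1/23) → index 0
j=1: u_1=4/33 ∈ [1/23, 3/23) → index 1
j=2: u_2=7/33 ∈ [3/23, 13/46) → index 2
j=3: u_3=10/33 ∈ [13/46, 17/46) → index 3
j=4: u_4=13/33 ∈ [17/46, 12/23) → index 4
j=5: u_5=16/33 ∈ [17/46, 12/23) → index 4
j=6: u_6=19/33 ∈ [12/23, 31/46) → index 6
j=7: u_7=2/3 ∈ [12/23, 31/46) → index 6
j=8: u_8=25/33 ∈ [17/23, 37/46) → index 8
j=9: u_9=28/33 ∈ [37/46, 1) → index 10
j=10: u_10=31/33 ∈ [37/46, 1) → index 10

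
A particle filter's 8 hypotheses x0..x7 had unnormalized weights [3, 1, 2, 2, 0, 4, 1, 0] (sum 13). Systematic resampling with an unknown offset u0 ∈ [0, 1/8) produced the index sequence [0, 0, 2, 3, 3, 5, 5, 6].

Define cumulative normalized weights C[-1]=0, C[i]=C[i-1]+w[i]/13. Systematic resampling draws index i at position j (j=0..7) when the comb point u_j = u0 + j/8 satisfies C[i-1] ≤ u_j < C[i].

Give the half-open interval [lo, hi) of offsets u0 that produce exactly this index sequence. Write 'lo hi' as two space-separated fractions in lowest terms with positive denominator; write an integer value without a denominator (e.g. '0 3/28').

C = [3/13, 4/13, 6/13, 8/13, 8/13, 12/13, 1, 1]
j=0 picked index 0: u0 ∈ [0, 3/13)
j=1 picked index 0: u0 ∈ [-1/8, 11/104)
j=2 picked index 2: u0 ∈ [3/52, 11/52)
j=3 picked index 3: u0 ∈ [9/104, 25/104)
j=4 picked index 3: u0 ∈ [-1/26, 3/26)
j=5 picked index 5: u0 ∈ [-1/104, 31/104)
j=6 picked index 5: u0 ∈ [-7/52, 9/52)
j=7 picked index 6: u0 ∈ [5/104, 1/8)
intersection: [9/104, 11/104)

9/104 11/104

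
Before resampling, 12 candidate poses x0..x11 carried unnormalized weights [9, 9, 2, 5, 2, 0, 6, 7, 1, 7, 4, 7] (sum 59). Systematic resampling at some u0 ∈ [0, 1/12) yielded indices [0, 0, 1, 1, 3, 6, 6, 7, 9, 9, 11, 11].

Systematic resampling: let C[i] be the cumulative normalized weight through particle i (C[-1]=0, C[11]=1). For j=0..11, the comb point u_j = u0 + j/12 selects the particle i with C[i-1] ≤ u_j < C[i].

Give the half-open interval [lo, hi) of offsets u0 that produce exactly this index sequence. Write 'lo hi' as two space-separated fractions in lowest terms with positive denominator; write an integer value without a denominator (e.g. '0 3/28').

C = [9/59, 18/59, 20/59, 25/59, 27/59, 27/59, 33/59, 40/59, 41/59, 48/59, 52/59, 1]
j=0 picked index 0: u0 ∈ [0, 9/59)
j=1 picked index 0: u0 ∈ [-1/12, 49/708)
j=2 picked index 1: u0 ∈ [-5/354, 49/354)
j=3 picked index 1: u0 ∈ [-23/236, 13/236)
j=4 picked index 3: u0 ∈ [1/177, 16/177)
j=5 picked index 6: u0 ∈ [29/708, 101/708)
j=6 picked index 6: u0 ∈ [-5/118, 7/118)
j=7 picked index 7: u0 ∈ [-17/708, 67/708)
j=8 picked index 9: u0 ∈ [5/177, 26/177)
j=9 picked index 9: u0 ∈ [-13/236, 15/236)
j=10 picked index 11: u0 ∈ [17/354, 1/6)
j=11 picked index 11: u0 ∈ [-25/708, 1/12)
intersection: [17/354, 13/236)

17/354 13/236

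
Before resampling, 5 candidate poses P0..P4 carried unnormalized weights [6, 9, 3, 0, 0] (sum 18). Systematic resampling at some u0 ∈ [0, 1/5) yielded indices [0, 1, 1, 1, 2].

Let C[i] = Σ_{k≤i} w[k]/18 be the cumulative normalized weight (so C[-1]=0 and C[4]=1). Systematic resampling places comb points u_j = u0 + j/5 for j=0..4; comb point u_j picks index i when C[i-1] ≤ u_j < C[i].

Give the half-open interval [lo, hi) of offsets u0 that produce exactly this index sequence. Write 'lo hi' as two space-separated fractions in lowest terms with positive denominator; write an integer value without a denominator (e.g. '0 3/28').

C = [1/3, 5/6, 1, 1, 1]
j=0 picked index 0: u0 ∈ [0, 1/3)
j=1 picked index 1: u0 ∈ [2/15, 19/30)
j=2 picked index 1: u0 ∈ [-1/15, 13/30)
j=3 picked index 1: u0 ∈ [-4/15, 7/30)
j=4 picked index 2: u0 ∈ [1/30, 1/5)
intersection: [2/15, 1/5)

2/15 1/5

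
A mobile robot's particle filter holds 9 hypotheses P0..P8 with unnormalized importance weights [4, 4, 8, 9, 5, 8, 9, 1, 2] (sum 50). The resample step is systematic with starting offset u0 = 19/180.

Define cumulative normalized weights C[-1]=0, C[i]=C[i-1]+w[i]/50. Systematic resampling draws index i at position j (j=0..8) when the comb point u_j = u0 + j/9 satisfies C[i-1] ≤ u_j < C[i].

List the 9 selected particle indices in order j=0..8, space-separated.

1 2 3 3 4 5 6 6 8

C = [2/25, 4/25, 8/25, 1/2, 3/5, 19/25, 47/50, 24/25, 1]
j=0: u_0=19/180 ∈ [2/25, 4/25) → index 1
j=1: u_1=13/60 ∈ [4/25, 8/25) → index 2
j=2: u_2=59/180 ∈ [8/25, 1/2) → index 3
j=3: u_3=79/180 ∈ [8/25, 1/2) → index 3
j=4: u_4=11/20 ∈ [1/2, 3/5) → index 4
j=5: u_5=119/180 ∈ [3/5, 19/25) → index 5
j=6: u_6=139/180 ∈ [19/25, 47/50) → index 6
j=7: u_7=53/60 ∈ [19/25, 47/50) → index 6
j=8: u_8=179/180 ∈ [24/25, 1) → index 8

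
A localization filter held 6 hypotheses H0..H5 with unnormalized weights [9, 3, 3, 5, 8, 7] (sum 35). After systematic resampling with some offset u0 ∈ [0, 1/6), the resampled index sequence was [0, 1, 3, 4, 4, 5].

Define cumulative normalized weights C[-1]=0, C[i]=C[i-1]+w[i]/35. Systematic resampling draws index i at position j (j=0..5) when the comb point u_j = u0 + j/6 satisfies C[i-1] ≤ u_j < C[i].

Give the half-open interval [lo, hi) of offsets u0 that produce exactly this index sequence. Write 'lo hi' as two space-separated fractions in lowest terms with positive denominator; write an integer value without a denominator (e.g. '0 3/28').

C = [9/35, 12/35, 3/7, 4/7, 4/5, 1]
j=0 picked index 0: u0 ∈ [0, 9/35)
j=1 picked index 1: u0 ∈ [19/210, 37/210)
j=2 picked index 3: u0 ∈ [2/21, 5/21)
j=3 picked index 4: u0 ∈ [1/14, 3/10)
j=4 picked index 4: u0 ∈ [-2/21, 2/15)
j=5 picked index 5: u0 ∈ [-1/30, 1/6)
intersection: [2/21, 2/15)

2/21 2/15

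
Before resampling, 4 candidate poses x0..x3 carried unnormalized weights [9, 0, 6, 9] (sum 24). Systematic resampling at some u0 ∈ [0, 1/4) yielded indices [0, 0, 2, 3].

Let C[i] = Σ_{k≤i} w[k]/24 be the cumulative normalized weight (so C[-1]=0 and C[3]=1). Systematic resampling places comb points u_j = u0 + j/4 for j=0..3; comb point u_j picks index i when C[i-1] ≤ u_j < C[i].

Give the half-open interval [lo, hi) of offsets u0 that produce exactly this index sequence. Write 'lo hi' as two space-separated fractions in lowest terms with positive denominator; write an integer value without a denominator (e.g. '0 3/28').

0 1/8

C = [3/8, 3/8, 5/8, 1]
j=0 picked index 0: u0 ∈ [0, 3/8)
j=1 picked index 0: u0 ∈ [-1/4, 1/8)
j=2 picked index 2: u0 ∈ [-1/8, 1/8)
j=3 picked index 3: u0 ∈ [-1/8, 1/4)
intersection: [0, 1/8)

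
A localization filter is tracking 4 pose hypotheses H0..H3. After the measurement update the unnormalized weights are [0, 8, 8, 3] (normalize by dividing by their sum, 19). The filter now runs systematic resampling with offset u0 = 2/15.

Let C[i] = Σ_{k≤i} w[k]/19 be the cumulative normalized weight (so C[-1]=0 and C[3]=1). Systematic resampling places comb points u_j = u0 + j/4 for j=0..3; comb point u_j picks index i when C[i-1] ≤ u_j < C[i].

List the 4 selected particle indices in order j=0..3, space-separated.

1 1 2 3

C = [0, 8/19, 16/19, 1]
j=0: u_0=2/15 ∈ [0, 8/19) → index 1
j=1: u_1=23/60 ∈ [0, 8/19) → index 1
j=2: u_2=19/30 ∈ [8/19, 16/19) → index 2
j=3: u_3=53/60 ∈ [16/19, 1) → index 3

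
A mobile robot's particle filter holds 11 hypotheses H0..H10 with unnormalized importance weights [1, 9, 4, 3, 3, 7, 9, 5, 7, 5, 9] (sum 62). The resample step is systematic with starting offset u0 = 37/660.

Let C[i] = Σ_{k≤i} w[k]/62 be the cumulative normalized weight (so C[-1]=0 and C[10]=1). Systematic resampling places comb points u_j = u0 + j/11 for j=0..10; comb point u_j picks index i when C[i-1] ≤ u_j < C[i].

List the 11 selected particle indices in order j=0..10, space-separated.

1 1 3 5 5 6 7 8 9 10 10

C = [1/62, 5/31, 7/31, 17/62, 10/31, 27/62, 18/31, 41/62, 24/31, 53/62, 1]
j=0: u_0=37/660 ∈ [1/62, 5/31) → index 1
j=1: u_1=97/660 ∈ [1/62, 5/31) → index 1
j=2: u_2=157/660 ∈ [7/31, 17/62) → index 3
j=3: u_3=217/660 ∈ [10/31, 27/62) → index 5
j=4: u_4=277/660 ∈ [10/31, 27/62) → index 5
j=5: u_5=337/660 ∈ [27/62, 18/31) → index 6
j=6: u_6=397/660 ∈ [18/31, 41/62) → index 7
j=7: u_7=457/660 ∈ [41/62, 24/31) → index 8
j=8: u_8=47/60 ∈ [24/31, 53/62) → index 9
j=9: u_9=577/660 ∈ [53/62, 1) → index 10
j=10: u_10=637/660 ∈ [53/62, 1) → index 10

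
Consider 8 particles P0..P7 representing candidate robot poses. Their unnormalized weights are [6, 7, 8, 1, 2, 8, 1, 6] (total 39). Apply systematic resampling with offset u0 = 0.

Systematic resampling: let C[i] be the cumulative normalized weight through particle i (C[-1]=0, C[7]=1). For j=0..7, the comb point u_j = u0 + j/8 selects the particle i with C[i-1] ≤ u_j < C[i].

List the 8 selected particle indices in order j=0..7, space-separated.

0 0 1 2 2 5 5 7

C = [2/13, 1/3, 7/13, 22/39, 8/13, 32/39, 11/13, 1]
j=0: u_0=0 ∈ [0, 2/13) → index 0
j=1: u_1=1/8 ∈ [0, 2/13) → index 0
j=2: u_2=1/4 ∈ [2/13, 1/3) → index 1
j=3: u_3=3/8 ∈ [1/3, 7/13) → index 2
j=4: u_4=1/2 ∈ [1/3, 7/13) → index 2
j=5: u_5=5/8 ∈ [8/13, 32/39) → index 5
j=6: u_6=3/4 ∈ [8/13, 32/39) → index 5
j=7: u_7=7/8 ∈ [11/13, 1) → index 7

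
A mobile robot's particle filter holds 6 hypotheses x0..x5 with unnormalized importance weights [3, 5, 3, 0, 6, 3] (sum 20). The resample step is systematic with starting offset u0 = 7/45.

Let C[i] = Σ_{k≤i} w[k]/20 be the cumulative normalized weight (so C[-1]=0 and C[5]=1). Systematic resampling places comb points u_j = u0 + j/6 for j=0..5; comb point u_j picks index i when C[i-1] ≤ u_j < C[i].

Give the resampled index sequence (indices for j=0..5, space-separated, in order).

C = [3/20, 2/5, 11/20, 11/20, 17/20, 1]
j=0: u_0=7/45 ∈ [3/20, 2/5) → index 1
j=1: u_1=29/90 ∈ [3/20, 2/5) → index 1
j=2: u_2=22/45 ∈ [2/5, 11/20) → index 2
j=3: u_3=59/90 ∈ [11/20, 17/20) → index 4
j=4: u_4=37/45 ∈ [11/20, 17/20) → index 4
j=5: u_5=89/90 ∈ [17/20, 1) → index 5

1 1 2 4 4 5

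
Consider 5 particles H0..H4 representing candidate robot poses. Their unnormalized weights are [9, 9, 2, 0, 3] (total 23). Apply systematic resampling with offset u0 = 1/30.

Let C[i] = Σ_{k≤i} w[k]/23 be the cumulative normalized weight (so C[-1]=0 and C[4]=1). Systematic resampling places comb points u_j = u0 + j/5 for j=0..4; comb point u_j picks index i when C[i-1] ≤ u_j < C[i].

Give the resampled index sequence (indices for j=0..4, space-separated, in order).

C = [9/23, 18/23, 20/23, 20/23, 1]
j=0: u_0=1/30 ∈ [0, 9/23) → index 0
j=1: u_1=7/30 ∈ [0, 9/23) → index 0
j=2: u_2=13/30 ∈ [9/23, 18/23) → index 1
j=3: u_3=19/30 ∈ [9/23, 18/23) → index 1
j=4: u_4=5/6 ∈ [18/23, 20/23) → index 2

0 0 1 1 2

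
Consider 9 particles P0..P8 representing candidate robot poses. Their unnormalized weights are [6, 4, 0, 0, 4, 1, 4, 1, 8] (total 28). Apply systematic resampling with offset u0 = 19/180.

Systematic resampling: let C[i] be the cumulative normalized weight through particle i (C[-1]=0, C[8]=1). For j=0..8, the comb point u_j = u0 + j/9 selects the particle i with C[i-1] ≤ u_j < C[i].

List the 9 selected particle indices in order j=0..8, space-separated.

0 1 1 4 6 6 8 8 8

C = [3/14, 5/14, 5/14, 5/14, 1/2, 15/28, 19/28, 5/7, 1]
j=0: u_0=19/180 ∈ [0, 3/14) → index 0
j=1: u_1=13/60 ∈ [3/14, 5/14) → index 1
j=2: u_2=59/180 ∈ [3/14, 5/14) → index 1
j=3: u_3=79/180 ∈ [5/14, 1/2) → index 4
j=4: u_4=11/20 ∈ [15/28, 19/28) → index 6
j=5: u_5=119/180 ∈ [15/28, 19/28) → index 6
j=6: u_6=139/180 ∈ [5/7, 1) → index 8
j=7: u_7=53/60 ∈ [5/7, 1) → index 8
j=8: u_8=179/180 ∈ [5/7, 1) → index 8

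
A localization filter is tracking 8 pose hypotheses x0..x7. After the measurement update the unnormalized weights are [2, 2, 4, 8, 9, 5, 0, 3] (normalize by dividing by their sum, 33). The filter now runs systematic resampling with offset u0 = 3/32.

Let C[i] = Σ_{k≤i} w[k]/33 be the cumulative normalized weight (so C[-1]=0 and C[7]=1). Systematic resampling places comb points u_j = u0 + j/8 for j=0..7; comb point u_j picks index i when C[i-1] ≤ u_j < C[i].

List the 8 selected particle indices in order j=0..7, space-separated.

C = [2/33, 4/33, 8/33, 16/33, 25/33, 10/11, 10/11, 1]
j=0: u_0=3/32 ∈ [2/33, 4/33) → index 1
j=1: u_1=7/32 ∈ [4/33, 8/33) → index 2
j=2: u_2=11/32 ∈ [8/33, 16/33) → index 3
j=3: u_3=15/32 ∈ [8/33, 16/33) → index 3
j=4: u_4=19/32 ∈ [16/33, 25/33) → index 4
j=5: u_5=23/32 ∈ [16/33, 25/33) → index 4
j=6: u_6=27/32 ∈ [25/33, 10/11) → index 5
j=7: u_7=31/32 ∈ [10/11, 1) → index 7

1 2 3 3 4 4 5 7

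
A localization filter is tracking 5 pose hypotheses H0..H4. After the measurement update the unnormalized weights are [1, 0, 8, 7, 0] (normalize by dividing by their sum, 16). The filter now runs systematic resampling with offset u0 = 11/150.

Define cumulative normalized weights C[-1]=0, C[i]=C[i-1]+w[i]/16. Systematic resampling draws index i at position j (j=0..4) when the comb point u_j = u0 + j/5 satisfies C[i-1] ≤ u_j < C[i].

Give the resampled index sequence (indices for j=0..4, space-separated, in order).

2 2 2 3 3

C = [1/16, 1/16, 9/16, 1, 1]
j=0: u_0=11/150 ∈ [1/16, 9/16) → index 2
j=1: u_1=41/150 ∈ [1/16, 9/16) → index 2
j=2: u_2=71/150 ∈ [1/16, 9/16) → index 2
j=3: u_3=101/150 ∈ [9/16, 1) → index 3
j=4: u_4=131/150 ∈ [9/16, 1) → index 3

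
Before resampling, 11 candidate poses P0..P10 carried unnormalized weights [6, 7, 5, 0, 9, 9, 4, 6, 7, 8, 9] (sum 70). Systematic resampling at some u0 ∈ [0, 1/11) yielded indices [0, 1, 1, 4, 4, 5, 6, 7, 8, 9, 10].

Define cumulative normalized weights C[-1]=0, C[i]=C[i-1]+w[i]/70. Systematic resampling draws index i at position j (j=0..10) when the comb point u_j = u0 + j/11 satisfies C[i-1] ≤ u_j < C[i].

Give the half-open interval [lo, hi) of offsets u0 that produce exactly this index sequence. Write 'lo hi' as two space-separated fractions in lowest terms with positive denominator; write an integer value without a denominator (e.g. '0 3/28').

0 3/770

C = [3/35, 13/70, 9/35, 9/35, 27/70, 18/35, 4/7, 23/35, 53/70, 61/70, 1]
j=0 picked index 0: u0 ∈ [0, 3/35)
j=1 picked index 1: u0 ∈ [-2/385, 73/770)
j=2 picked index 1: u0 ∈ [-37/385, 3/770)
j=3 picked index 4: u0 ∈ [-6/385, 87/770)
j=4 picked index 4: u0 ∈ [-41/385, 17/770)
j=5 picked index 5: u0 ∈ [-53/770, 23/385)
j=6 picked index 6: u0 ∈ [-12/385, 2/77)
j=7 picked index 7: u0 ∈ [-5/77, 8/385)
j=8 picked index 8: u0 ∈ [-27/385, 23/770)
j=9 picked index 9: u0 ∈ [-47/770, 41/770)
j=10 picked index 10: u0 ∈ [-29/770, 1/11)
intersection: [0, 3/770)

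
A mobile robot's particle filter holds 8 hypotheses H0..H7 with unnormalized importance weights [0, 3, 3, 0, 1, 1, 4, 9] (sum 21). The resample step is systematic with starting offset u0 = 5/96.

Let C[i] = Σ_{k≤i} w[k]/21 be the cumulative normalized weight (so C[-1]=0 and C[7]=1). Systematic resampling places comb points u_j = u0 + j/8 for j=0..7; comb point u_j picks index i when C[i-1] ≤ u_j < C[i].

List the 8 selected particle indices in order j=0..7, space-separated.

C = [0, 1/7, 2/7, 2/7, 1/3, 8/21, 4/7, 1]
j=0: u_0=5/96 ∈ [0, 1/7) → index 1
j=1: u_1=17/96 ∈ [1/7, 2/7) → index 2
j=2: u_2=29/96 ∈ [2/7, 1/3) → index 4
j=3: u_3=41/96 ∈ [8/21, 4/7) → index 6
j=4: u_4=53/96 ∈ [8/21, 4/7) → index 6
j=5: u_5=65/96 ∈ [4/7, 1) → index 7
j=6: u_6=77/96 ∈ [4/7, 1) → index 7
j=7: u_7=89/96 ∈ [4/7, 1) → index 7

1 2 4 6 6 7 7 7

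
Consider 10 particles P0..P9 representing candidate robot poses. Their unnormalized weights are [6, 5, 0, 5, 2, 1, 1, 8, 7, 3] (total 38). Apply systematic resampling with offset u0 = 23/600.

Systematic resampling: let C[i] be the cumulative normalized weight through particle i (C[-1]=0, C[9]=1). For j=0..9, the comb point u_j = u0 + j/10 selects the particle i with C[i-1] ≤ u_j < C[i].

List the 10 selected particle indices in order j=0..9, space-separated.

0 0 1 3 4 7 7 8 8 9

C = [3/19, 11/38, 11/38, 8/19, 9/19, 1/2, 10/19, 14/19, 35/38, 1]
j=0: u_0=23/600 ∈ [0, 3/19) → index 0
j=1: u_1=83/600 ∈ [0, 3/19) → index 0
j=2: u_2=143/600 ∈ [3/19, 11/38) → index 1
j=3: u_3=203/600 ∈ [11/38, 8/19) → index 3
j=4: u_4=263/600 ∈ [8/19, 9/19) → index 4
j=5: u_5=323/600 ∈ [10/19, 14/19) → index 7
j=6: u_6=383/600 ∈ [10/19, 14/19) → index 7
j=7: u_7=443/600 ∈ [14/19, 35/38) → index 8
j=8: u_8=503/600 ∈ [14/19, 35/38) → index 8
j=9: u_9=563/600 ∈ [35/38, 1) → index 9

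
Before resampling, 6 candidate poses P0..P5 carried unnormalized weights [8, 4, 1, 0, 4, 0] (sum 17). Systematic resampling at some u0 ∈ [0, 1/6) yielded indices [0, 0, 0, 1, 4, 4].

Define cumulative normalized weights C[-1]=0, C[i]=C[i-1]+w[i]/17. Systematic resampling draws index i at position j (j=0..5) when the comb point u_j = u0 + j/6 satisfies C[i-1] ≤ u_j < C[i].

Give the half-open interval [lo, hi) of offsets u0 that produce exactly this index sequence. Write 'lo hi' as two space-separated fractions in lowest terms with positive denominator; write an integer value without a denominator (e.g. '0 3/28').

C = [8/17, 12/17, 13/17, 13/17, 1, 1]
j=0 picked index 0: u0 ∈ [0, 8/17)
j=1 picked index 0: u0 ∈ [-1/6, 31/102)
j=2 picked index 0: u0 ∈ [-1/3, 7/51)
j=3 picked index 1: u0 ∈ [-1/34, 7/34)
j=4 picked index 4: u0 ∈ [5/51, 1/3)
j=5 picked index 4: u0 ∈ [-7/102, 1/6)
intersection: [5/51, 7/51)

5/51 7/51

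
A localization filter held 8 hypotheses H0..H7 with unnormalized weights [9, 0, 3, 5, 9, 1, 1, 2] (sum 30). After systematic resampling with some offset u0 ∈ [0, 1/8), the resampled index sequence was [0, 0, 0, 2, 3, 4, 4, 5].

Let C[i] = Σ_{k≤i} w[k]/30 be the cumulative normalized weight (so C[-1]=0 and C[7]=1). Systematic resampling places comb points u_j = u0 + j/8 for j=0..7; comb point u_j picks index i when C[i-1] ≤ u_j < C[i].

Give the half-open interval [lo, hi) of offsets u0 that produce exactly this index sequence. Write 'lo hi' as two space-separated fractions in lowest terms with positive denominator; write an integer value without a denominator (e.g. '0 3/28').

0 1/40

C = [3/10, 3/10, 2/5, 17/30, 13/15, 9/10, 14/15, 1]
j=0 picked index 0: u0 ∈ [0, 3/10)
j=1 picked index 0: u0 ∈ [-1/8, 7/40)
j=2 picked index 0: u0 ∈ [-1/4, 1/20)
j=3 picked index 2: u0 ∈ [-3/40, 1/40)
j=4 picked index 3: u0 ∈ [-1/10, 1/15)
j=5 picked index 4: u0 ∈ [-7/120, 29/120)
j=6 picked index 4: u0 ∈ [-11/60, 7/60)
j=7 picked index 5: u0 ∈ [-1/120, 1/40)
intersection: [0, 1/40)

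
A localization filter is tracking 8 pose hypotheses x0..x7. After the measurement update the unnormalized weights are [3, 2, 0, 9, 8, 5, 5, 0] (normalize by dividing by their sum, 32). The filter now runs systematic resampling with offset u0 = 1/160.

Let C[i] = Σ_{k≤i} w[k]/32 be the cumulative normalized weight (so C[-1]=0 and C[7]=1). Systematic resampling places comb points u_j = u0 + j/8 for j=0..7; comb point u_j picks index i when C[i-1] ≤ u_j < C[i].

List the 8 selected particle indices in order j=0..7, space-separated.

0 1 3 3 4 4 5 6

C = [3/32, 5/32, 5/32, 7/16, 11/16, 27/32, 1, 1]
j=0: u_0=1/160 ∈ [0, 3/32) → index 0
j=1: u_1=21/160 ∈ [3/32, 5/32) → index 1
j=2: u_2=41/160 ∈ [5/32, 7/16) → index 3
j=3: u_3=61/160 ∈ [5/32, 7/16) → index 3
j=4: u_4=81/160 ∈ [7/16, 11/16) → index 4
j=5: u_5=101/160 ∈ [7/16, 11/16) → index 4
j=6: u_6=121/160 ∈ [11/16, 27/32) → index 5
j=7: u_7=141/160 ∈ [27/32, 1) → index 6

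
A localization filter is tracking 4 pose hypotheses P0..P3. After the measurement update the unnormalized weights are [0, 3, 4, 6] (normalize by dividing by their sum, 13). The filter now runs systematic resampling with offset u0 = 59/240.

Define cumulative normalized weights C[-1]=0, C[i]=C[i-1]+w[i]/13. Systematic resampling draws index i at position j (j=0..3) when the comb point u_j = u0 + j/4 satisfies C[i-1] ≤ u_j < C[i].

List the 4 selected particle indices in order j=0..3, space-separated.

2 2 3 3

C = [0, 3/13, 7/13, 1]
j=0: u_0=59/240 ∈ [3/13, 7/13) → index 2
j=1: u_1=119/240 ∈ [3/13, 7/13) → index 2
j=2: u_2=179/240 ∈ [7/13, 1) → index 3
j=3: u_3=239/240 ∈ [7/13, 1) → index 3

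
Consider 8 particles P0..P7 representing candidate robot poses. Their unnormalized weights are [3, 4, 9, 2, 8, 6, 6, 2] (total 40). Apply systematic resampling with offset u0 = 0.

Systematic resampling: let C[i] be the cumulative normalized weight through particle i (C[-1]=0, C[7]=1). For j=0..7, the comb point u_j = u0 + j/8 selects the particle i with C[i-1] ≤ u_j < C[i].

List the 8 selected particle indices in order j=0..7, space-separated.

0 1 2 2 4 4 5 6

C = [3/40, 7/40, 2/5, 9/20, 13/20, 4/5, 19/20, 1]
j=0: u_0=0 ∈ [0, 3/40) → index 0
j=1: u_1=1/8 ∈ [3/40, 7/40) → index 1
j=2: u_2=1/4 ∈ [7/40, 2/5) → index 2
j=3: u_3=3/8 ∈ [7/40, 2/5) → index 2
j=4: u_4=1/2 ∈ [9/20, 13/20) → index 4
j=5: u_5=5/8 ∈ [9/20, 13/20) → index 4
j=6: u_6=3/4 ∈ [13/20, 4/5) → index 5
j=7: u_7=7/8 ∈ [4/5, 19/20) → index 6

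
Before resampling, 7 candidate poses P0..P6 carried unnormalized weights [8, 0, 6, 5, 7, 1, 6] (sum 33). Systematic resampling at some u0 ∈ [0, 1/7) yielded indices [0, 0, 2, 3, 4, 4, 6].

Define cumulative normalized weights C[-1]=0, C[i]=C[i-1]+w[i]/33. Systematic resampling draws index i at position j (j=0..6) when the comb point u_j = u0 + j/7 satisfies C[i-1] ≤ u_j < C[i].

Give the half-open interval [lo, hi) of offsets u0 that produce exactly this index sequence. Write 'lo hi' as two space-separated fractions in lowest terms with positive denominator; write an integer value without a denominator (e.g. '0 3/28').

C = [8/33, 8/33, 14/33, 19/33, 26/33, 9/11, 1]
j=0 picked index 0: u0 ∈ [0, 8/33)
j=1 picked index 0: u0 ∈ [-1/7, 23/231)
j=2 picked index 2: u0 ∈ [-10/231, 32/231)
j=3 picked index 3: u0 ∈ [-1/231, 34/231)
j=4 picked index 4: u0 ∈ [1/231, 50/231)
j=5 picked index 4: u0 ∈ [-32/231, 17/231)
j=6 picked index 6: u0 ∈ [-3/77, 1/7)
intersection: [1/231, 17/231)

1/231 17/231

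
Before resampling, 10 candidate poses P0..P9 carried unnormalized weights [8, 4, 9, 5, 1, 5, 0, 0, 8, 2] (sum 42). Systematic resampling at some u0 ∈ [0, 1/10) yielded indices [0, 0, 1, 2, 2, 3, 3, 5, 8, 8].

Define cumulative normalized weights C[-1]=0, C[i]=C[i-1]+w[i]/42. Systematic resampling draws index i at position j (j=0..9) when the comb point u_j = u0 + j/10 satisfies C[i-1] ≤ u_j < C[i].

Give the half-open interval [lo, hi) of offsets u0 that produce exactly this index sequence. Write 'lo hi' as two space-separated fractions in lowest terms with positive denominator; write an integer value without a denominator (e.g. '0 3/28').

C = [4/21, 2/7, 1/2, 13/21, 9/14, 16/21, 16/21, 16/21, 20/21, 1]
j=0 picked index 0: u0 ∈ [0, 4/21)
j=1 picked index 0: u0 ∈ [-1/10, 19/210)
j=2 picked index 1: u0 ∈ [-1/105, 3/35)
j=3 picked index 2: u0 ∈ [-1/70, 1/5)
j=4 picked index 2: u0 ∈ [-4/35, 1/10)
j=5 picked index 3: u0 ∈ [0, 5/42)
j=6 picked index 3: u0 ∈ [-1/10, 2/105)
j=7 picked index 5: u0 ∈ [-2/35, 13/210)
j=8 picked index 8: u0 ∈ [-4/105, 16/105)
j=9 picked index 8: u0 ∈ [-29/210, 11/210)
intersection: [0, 2/105)

0 2/105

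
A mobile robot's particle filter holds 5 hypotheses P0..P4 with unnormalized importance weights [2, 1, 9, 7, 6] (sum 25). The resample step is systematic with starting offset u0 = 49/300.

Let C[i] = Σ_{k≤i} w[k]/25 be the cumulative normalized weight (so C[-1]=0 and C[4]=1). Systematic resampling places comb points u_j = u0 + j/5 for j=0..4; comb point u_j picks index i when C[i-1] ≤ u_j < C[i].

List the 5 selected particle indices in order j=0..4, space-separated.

C = [2/25, 3/25, 12/25, 19/25, 1]
j=0: u_0=49/300 ∈ [3/25, 12/25) → index 2
j=1: u_1=109/300 ∈ [3/25, 12/25) → index 2
j=2: u_2=169/300 ∈ [12/25, 19/25) → index 3
j=3: u_3=229/300 ∈ [19/25, 1) → index 4
j=4: u_4=289/300 ∈ [19/25, 1) → index 4

2 2 3 4 4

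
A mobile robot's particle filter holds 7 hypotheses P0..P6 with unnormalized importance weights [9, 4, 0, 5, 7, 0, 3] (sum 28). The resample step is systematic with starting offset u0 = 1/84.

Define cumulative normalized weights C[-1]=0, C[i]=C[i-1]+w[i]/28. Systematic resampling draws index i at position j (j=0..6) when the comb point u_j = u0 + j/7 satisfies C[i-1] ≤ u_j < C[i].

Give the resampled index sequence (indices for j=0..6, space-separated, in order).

C = [9/28, 13/28, 13/28, 9/14, 25/28, 25/28, 1]
j=0: u_0=1/84 ∈ [0, 9/28) → index 0
j=1: u_1=13/84 ∈ [0, 9/28) → index 0
j=2: u_2=25/84 ∈ [0, 9/28) → index 0
j=3: u_3=37/84 ∈ [9/28, 13/28) → index 1
j=4: u_4=7/12 ∈ [13/28, 9/14) → index 3
j=5: u_5=61/84 ∈ [9/14, 25/28) → index 4
j=6: u_6=73/84 ∈ [9/14, 25/28) → index 4

0 0 0 1 3 4 4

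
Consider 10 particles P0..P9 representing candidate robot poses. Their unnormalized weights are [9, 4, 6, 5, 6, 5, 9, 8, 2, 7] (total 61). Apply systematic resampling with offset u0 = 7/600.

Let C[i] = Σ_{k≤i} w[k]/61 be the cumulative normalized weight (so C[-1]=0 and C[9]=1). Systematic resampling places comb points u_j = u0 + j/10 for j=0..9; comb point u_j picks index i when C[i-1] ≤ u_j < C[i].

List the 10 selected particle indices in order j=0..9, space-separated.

0 0 1 3 4 5 6 6 7 9

C = [9/61, 13/61, 19/61, 24/61, 30/61, 35/61, 44/61, 52/61, 54/61, 1]
j=0: u_0=7/600 ∈ [0, 9/61) → index 0
j=1: u_1=67/600 ∈ [0, 9/61) → index 0
j=2: u_2=127/600 ∈ [9/61, 13/61) → index 1
j=3: u_3=187/600 ∈ [19/61, 24/61) → index 3
j=4: u_4=247/600 ∈ [24/61, 30/61) → index 4
j=5: u_5=307/600 ∈ [30/61, 35/61) → index 5
j=6: u_6=367/600 ∈ [35/61, 44/61) → index 6
j=7: u_7=427/600 ∈ [35/61, 44/61) → index 6
j=8: u_8=487/600 ∈ [44/61, 52/61) → index 7
j=9: u_9=547/600 ∈ [54/61, 1) → index 9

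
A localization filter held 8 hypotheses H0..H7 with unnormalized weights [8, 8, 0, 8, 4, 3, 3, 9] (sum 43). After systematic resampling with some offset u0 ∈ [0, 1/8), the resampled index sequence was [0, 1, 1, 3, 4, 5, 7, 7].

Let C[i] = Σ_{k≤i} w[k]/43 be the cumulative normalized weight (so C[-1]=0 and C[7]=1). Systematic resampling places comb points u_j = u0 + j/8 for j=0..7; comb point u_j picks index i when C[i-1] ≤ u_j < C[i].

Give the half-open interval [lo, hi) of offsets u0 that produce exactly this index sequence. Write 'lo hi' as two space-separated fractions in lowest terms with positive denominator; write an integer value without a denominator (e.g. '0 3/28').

C = [8/43, 16/43, 16/43, 24/43, 28/43, 31/43, 34/43, 1]
j=0 picked index 0: u0 ∈ [0, 8/43)
j=1 picked index 1: u0 ∈ [21/344, 85/344)
j=2 picked index 1: u0 ∈ [-11/172, 21/172)
j=3 picked index 3: u0 ∈ [-1/344, 63/344)
j=4 picked index 4: u0 ∈ [5/86, 13/86)
j=5 picked index 5: u0 ∈ [9/344, 33/344)
j=6 picked index 7: u0 ∈ [7/172, 1/4)
j=7 picked index 7: u0 ∈ [-29/344, 1/8)
intersection: [21/344, 33/344)

21/344 33/344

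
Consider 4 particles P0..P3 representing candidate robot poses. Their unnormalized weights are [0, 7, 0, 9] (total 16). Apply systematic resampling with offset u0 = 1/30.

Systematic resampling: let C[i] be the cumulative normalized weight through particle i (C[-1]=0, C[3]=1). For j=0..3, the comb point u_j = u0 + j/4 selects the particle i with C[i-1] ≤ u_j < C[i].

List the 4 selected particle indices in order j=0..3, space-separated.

1 1 3 3

C = [0, 7/16, 7/16, 1]
j=0: u_0=1/30 ∈ [0, 7/16) → index 1
j=1: u_1=17/60 ∈ [0, 7/16) → index 1
j=2: u_2=8/15 ∈ [7/16, 1) → index 3
j=3: u_3=47/60 ∈ [7/16, 1) → index 3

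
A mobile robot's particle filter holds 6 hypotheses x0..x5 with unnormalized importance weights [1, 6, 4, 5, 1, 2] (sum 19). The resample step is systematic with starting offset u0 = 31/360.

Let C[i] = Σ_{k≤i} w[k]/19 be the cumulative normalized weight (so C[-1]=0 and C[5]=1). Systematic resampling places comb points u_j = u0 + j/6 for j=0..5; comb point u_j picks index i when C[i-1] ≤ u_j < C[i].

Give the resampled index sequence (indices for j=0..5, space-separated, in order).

C = [1/19, 7/19, 11/19, 16/19, 17/19, 1]
j=0: u_0=31/360 ∈ [1/19, 7/19) → index 1
j=1: u_1=91/360 ∈ [1/19, 7/19) → index 1
j=2: u_2=151/360 ∈ [7/19, 11/19) → index 2
j=3: u_3=211/360 ∈ [11/19, 16/19) → index 3
j=4: u_4=271/360 ∈ [11/19, 16/19) → index 3
j=5: u_5=331/360 ∈ [17/19, 1) → index 5

1 1 2 3 3 5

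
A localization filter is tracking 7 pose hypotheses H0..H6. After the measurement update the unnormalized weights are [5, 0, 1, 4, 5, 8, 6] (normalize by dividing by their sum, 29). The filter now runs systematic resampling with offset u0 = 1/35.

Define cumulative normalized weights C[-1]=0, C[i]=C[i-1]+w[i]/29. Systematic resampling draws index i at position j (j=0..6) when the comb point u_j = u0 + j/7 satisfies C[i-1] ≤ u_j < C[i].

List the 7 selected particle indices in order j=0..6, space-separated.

0 0 3 4 5 5 6

C = [5/29, 5/29, 6/29, 10/29, 15/29, 23/29, 1]
j=0: u_0=1/35 ∈ [0, 5/29) → index 0
j=1: u_1=6/35 ∈ [0, 5/29) → index 0
j=2: u_2=11/35 ∈ [6/29, 10/29) → index 3
j=3: u_3=16/35 ∈ [10/29, 15/29) → index 4
j=4: u_4=3/5 ∈ [15/29, 23/29) → index 5
j=5: u_5=26/35 ∈ [15/29, 23/29) → index 5
j=6: u_6=31/35 ∈ [23/29, 1) → index 6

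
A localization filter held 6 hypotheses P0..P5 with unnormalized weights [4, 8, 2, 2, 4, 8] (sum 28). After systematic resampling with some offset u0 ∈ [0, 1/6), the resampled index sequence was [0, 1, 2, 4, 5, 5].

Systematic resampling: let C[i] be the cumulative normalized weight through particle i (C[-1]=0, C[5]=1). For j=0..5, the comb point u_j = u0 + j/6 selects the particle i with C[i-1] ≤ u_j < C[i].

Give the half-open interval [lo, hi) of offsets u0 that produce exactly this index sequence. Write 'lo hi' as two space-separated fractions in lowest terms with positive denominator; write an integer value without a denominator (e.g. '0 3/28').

2/21 1/7

C = [1/7, 3/7, 1/2, 4/7, 5/7, 1]
j=0 picked index 0: u0 ∈ [0, 1/7)
j=1 picked index 1: u0 ∈ [-1/42, 11/42)
j=2 picked index 2: u0 ∈ [2/21, 1/6)
j=3 picked index 4: u0 ∈ [1/14, 3/14)
j=4 picked index 5: u0 ∈ [1/21, 1/3)
j=5 picked index 5: u0 ∈ [-5/42, 1/6)
intersection: [2/21, 1/7)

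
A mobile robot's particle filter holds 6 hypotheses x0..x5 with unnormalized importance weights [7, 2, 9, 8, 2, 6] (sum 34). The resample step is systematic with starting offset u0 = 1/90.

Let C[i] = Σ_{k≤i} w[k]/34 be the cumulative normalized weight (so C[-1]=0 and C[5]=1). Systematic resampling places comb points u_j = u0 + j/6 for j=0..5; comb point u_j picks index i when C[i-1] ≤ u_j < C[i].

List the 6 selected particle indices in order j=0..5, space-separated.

C = [7/34, 9/34, 9/17, 13/17, 14/17, 1]
j=0: u_0=1/90 ∈ [0, 7/34) → index 0
j=1: u_1=8/45 ∈ [0, 7/34) → index 0
j=2: u_2=31/90 ∈ [9/34, 9/17) → index 2
j=3: u_3=23/45 ∈ [9/34, 9/17) → index 2
j=4: u_4=61/90 ∈ [9/17, 13/17) → index 3
j=5: u_5=38/45 ∈ [14/17, 1) → index 5

0 0 2 2 3 5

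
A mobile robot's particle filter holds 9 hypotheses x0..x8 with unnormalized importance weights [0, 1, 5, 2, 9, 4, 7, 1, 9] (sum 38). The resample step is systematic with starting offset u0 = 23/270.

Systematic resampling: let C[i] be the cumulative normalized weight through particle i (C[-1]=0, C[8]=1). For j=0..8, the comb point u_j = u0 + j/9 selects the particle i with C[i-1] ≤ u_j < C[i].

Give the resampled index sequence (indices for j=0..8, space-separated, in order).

2 3 4 4 5 6 7 8 8

C = [0, 1/38, 3/19, 4/19, 17/38, 21/38, 14/19, 29/38, 1]
j=0: u_0=23/270 ∈ [1/38, 3/19) → index 2
j=1: u_1=53/270 ∈ [3/19, 4/19) → index 3
j=2: u_2=83/270 ∈ [4/19, 17/38) → index 4
j=3: u_3=113/270 ∈ [4/19, 17/38) → index 4
j=4: u_4=143/270 ∈ [17/38, 21/38) → index 5
j=5: u_5=173/270 ∈ [21/38, 14/19) → index 6
j=6: u_6=203/270 ∈ [14/19, 29/38) → index 7
j=7: u_7=233/270 ∈ [29/38, 1) → index 8
j=8: u_8=263/270 ∈ [29/38, 1) → index 8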